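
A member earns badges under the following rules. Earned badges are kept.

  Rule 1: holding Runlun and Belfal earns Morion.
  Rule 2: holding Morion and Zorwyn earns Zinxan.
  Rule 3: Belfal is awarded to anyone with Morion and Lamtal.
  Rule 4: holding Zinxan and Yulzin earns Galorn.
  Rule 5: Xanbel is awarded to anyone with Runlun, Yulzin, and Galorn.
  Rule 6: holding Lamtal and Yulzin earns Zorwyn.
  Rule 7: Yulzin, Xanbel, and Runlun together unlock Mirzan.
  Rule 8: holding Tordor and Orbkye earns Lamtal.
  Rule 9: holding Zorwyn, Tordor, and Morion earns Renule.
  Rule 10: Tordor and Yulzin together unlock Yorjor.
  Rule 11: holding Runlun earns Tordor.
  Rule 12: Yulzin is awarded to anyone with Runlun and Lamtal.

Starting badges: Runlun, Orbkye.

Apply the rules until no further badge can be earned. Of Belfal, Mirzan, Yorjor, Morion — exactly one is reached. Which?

With Runlun, Tordor is earned (Rule 11).
With Tordor and Orbkye, Lamtal is earned (Rule 8).
With Runlun and Lamtal, Yulzin is earned (Rule 12).
With Tordor and Yulzin, Yorjor is earned (Rule 10).
Mirzan would need Yulzin, Xanbel, and Runlun (Rule 7), but Xanbel is never earned. Morion would need Runlun and Belfal (Rule 1), but Belfal is never earned. Belfal would need Morion and Lamtal (Rule 3), but Morion is never earned.

Yorjor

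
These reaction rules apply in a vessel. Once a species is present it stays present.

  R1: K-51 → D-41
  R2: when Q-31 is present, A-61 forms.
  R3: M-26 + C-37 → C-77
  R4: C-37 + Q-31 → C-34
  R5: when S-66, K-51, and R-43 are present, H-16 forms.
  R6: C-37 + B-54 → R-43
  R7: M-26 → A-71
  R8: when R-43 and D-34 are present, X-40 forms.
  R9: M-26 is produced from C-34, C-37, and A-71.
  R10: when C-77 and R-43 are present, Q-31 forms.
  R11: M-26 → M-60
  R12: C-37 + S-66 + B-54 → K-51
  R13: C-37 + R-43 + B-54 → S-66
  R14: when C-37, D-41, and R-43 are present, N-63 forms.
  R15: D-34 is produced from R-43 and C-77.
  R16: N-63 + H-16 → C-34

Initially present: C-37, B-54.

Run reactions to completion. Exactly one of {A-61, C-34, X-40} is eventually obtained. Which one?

C-37 and B-54 present → R-43 forms (R6).
C-37, R-43, and B-54 present → S-66 forms (R13).
C-37, S-66, and B-54 present → K-51 forms (R12).
S-66, K-51, and R-43 present → H-16 forms (R5).
K-51 present → D-41 forms (R1).
C-37, D-41, and R-43 present → N-63 forms (R14).
N-63 and H-16 present → C-34 forms (R16).
X-40 would need R-43 and D-34 (R8), but D-34 never forms. A-61 would need Q-31 (R2), but Q-31 never forms.

C-34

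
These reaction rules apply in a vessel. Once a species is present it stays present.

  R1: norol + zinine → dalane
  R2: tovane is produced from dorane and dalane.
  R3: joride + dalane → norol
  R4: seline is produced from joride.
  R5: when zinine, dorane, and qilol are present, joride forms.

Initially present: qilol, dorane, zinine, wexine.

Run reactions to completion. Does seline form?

zinine, dorane, and qilol present → joride forms (R5).
joride present → seline forms (R4).

Yes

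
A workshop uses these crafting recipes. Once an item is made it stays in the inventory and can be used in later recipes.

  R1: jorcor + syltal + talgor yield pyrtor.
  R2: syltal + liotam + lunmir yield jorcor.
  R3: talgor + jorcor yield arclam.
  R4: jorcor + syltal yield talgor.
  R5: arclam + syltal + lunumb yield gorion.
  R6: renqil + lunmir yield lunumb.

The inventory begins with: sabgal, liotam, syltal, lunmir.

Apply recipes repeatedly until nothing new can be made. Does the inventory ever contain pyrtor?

Yes

Using R2, syltal, liotam, and lunmir make jorcor.
jorcor + syltal → talgor (R4).
Using R1, jorcor, syltal, and talgor make pyrtor.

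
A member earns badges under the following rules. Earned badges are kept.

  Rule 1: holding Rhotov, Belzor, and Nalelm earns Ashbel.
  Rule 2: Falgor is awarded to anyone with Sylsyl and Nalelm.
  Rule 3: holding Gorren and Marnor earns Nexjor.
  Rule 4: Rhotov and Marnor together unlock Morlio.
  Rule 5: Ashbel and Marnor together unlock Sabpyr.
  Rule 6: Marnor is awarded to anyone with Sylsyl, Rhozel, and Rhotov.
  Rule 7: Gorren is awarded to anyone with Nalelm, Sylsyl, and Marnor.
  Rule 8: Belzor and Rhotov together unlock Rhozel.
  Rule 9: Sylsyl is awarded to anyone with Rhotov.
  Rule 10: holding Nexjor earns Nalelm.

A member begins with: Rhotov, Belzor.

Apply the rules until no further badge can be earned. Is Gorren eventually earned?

Gorren would need Nalelm, Sylsyl, and Marnor (Rule 7), but Nalelm is never earned.

No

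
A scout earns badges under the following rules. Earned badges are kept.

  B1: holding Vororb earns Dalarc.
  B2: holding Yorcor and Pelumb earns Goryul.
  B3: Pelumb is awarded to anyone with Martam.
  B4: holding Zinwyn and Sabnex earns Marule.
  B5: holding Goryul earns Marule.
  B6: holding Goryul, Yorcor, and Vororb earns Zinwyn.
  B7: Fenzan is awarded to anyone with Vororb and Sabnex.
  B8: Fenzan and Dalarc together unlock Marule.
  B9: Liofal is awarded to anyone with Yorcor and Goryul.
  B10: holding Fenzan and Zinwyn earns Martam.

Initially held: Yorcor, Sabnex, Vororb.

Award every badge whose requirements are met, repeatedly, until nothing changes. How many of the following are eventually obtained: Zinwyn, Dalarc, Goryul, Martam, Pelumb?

1

With Vororb, Dalarc is earned (B1).
Zinwyn would need Goryul, Yorcor, and Vororb (B6), but Goryul is never earned.
Dalarc: reached.
Goryul would need Yorcor and Pelumb (B2), but Pelumb is never earned.
Martam would need Fenzan and Zinwyn (B10), but Zinwyn is never earned.
Pelumb would need Martam (B3), but Martam is never earned.
Reached: Dalarc — 1 of the 5.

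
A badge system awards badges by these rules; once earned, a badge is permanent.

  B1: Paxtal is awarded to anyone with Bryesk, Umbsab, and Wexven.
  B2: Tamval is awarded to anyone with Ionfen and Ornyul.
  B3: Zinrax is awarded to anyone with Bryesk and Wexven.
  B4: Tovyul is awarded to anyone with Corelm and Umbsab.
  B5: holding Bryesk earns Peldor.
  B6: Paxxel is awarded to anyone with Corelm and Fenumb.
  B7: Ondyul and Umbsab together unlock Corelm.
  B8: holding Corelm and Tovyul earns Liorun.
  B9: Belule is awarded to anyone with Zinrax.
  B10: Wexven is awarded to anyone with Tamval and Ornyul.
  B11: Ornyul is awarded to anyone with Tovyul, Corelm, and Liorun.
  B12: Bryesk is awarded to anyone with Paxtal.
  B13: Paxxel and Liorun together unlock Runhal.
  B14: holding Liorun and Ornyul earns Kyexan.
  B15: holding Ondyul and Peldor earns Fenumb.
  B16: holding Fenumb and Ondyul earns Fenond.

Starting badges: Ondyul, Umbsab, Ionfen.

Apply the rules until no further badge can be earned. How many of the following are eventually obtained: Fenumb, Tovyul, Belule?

1

With Ondyul and Umbsab, Corelm is earned (B7).
With Corelm and Umbsab, Tovyul is earned (B4).
Fenumb would need Ondyul and Peldor (B15), but Peldor is never earned.
Tovyul: reached.
Belule would need Zinrax (B9), but Zinrax is never earned.
Reached: Tovyul — 1 of the 3.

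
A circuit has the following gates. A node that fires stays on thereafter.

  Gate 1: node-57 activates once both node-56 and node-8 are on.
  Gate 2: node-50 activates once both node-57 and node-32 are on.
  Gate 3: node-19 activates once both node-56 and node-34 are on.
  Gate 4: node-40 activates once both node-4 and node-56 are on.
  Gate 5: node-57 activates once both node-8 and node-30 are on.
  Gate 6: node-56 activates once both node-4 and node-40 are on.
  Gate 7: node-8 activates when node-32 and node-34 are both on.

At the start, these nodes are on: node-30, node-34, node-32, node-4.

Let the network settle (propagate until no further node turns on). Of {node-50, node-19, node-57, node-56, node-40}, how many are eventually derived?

Gate 7: node-32 and node-34 on → node-8 on.
node-8 and node-30 are on, so node-57 activates (Gate 5).
Gate 2: node-57 and node-32 on → node-50 on.
node-50: reached.
node-19 would need node-56 and node-34 (Gate 3), but node-56 never turns on.
node-57: reached.
node-56 would need node-4 and node-40 (Gate 6), but node-40 never turns on.
node-40 would need node-4 and node-56 (Gate 4), but node-56 never turns on.
Reached: node-50 and node-57 — 2 of the 5.

2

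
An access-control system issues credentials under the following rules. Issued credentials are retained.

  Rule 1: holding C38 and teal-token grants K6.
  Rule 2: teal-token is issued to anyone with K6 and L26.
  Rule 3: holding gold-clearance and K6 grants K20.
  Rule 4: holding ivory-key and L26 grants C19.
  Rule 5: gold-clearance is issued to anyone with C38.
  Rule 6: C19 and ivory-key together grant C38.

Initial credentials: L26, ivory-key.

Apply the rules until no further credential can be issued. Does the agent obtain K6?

No

K6 would need C38 and teal-token (Rule 1), but teal-token is never granted.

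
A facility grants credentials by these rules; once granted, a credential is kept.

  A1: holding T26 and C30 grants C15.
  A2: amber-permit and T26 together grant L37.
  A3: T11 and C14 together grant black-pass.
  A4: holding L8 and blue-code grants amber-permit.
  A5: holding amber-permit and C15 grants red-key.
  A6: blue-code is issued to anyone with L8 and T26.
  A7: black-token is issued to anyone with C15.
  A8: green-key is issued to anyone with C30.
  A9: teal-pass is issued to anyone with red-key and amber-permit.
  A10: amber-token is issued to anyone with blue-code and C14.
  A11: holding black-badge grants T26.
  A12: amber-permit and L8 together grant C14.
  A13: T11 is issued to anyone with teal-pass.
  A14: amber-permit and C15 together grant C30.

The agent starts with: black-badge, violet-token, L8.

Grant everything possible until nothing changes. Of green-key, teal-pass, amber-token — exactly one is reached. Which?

Holding black-badge grants T26 (A11).
Holding L8 and T26 grants blue-code (A6).
Holding L8 and blue-code grants amber-permit (A4).
Holding amber-permit and L8 grants C14 (A12).
Holding blue-code and C14 grants amber-token (A10).
teal-pass would need red-key and amber-permit (A9), but red-key is never granted. green-key would need C30 (A8), but C30 is never granted.

amber-token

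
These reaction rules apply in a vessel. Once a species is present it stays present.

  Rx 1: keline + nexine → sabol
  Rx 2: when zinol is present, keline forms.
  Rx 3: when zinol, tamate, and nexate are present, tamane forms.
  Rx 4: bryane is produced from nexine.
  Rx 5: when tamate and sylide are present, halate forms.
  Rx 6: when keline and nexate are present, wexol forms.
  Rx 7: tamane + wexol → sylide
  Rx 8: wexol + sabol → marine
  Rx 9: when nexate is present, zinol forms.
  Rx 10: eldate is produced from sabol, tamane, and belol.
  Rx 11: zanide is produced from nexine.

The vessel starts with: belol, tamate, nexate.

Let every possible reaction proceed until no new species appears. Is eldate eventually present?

eldate would need sabol, tamane, and belol (Rx 10), but sabol never forms.

No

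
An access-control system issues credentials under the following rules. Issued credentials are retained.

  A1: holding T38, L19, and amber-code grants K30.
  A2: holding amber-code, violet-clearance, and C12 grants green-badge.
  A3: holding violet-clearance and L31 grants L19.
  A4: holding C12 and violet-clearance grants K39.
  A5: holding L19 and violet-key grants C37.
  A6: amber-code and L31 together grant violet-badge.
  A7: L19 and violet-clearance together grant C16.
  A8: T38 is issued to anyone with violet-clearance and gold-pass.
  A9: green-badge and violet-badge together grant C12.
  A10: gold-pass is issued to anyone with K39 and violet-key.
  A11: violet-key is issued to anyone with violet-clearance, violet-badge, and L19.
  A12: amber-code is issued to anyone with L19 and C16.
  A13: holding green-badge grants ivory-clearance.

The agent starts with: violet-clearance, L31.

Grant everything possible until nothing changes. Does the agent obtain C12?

C12 would need green-badge and violet-badge (A9), but green-badge is never granted.

No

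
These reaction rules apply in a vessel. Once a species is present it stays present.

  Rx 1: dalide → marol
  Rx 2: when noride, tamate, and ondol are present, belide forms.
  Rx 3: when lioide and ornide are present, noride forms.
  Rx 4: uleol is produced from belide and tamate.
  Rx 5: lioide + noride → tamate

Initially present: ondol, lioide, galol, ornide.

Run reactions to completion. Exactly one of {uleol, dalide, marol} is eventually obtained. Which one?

uleol

lioide and ornide present → noride forms (Rx 3).
lioide and noride present → tamate forms (Rx 5).
noride, tamate, and ondol present → belide forms (Rx 2).
belide and tamate present → uleol forms (Rx 4).
marol would need dalide (Rx 1), but dalide never forms. No rule produces dalide, and it is not given.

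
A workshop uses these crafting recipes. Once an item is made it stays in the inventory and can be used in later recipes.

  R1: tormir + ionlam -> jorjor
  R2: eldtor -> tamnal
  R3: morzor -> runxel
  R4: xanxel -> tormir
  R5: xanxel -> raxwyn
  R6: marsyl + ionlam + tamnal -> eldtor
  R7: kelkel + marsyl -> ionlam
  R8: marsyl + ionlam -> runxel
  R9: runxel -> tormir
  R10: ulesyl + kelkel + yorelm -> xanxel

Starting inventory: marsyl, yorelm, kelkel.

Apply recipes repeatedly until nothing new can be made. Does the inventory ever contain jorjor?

Yes

Using R7, kelkel and marsyl make ionlam.
marsyl + ionlam -> runxel (R8).
runxel -> tormir (R9).
Using R1, tormir and ionlam make jorjor.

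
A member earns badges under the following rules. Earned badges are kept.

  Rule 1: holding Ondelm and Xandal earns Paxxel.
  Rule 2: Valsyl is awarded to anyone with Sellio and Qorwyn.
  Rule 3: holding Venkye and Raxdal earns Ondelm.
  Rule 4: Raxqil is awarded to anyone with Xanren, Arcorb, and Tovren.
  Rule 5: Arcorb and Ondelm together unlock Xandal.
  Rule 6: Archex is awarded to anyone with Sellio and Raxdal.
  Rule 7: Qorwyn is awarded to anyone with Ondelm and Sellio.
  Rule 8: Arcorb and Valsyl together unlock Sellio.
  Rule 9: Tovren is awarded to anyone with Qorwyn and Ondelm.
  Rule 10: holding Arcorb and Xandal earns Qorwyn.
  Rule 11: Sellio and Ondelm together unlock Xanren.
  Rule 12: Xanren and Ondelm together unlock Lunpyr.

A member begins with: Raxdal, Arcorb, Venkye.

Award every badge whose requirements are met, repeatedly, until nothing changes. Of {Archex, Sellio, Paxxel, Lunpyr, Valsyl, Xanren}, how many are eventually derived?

1

With Venkye and Raxdal, Ondelm is earned (Rule 3).
With Arcorb and Ondelm, Xandal is earned (Rule 5).
With Ondelm and Xandal, Paxxel is earned (Rule 1).
Archex would need Sellio and Raxdal (Rule 6), but Sellio is never earned.
Sellio would need Arcorb and Valsyl (Rule 8), but Valsyl is never earned.
Paxxel: reached.
Lunpyr would need Xanren and Ondelm (Rule 12), but Xanren is never earned.
Valsyl would need Sellio and Qorwyn (Rule 2), but Sellio is never earned.
Xanren would need Sellio and Ondelm (Rule 11), but Sellio is never earned.
Reached: Paxxel — 1 of the 6.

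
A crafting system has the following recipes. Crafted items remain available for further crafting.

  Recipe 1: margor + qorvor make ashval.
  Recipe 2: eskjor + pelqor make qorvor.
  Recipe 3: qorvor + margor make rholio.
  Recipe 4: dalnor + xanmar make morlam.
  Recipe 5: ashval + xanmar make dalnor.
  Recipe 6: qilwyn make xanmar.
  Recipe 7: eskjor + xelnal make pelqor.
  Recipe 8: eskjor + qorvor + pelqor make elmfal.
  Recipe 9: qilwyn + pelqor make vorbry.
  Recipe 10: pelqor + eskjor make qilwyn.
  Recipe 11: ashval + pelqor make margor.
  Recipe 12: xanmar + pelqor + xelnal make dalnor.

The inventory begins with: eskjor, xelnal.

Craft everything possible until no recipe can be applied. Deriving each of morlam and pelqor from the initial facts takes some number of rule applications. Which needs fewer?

pelqor: Using Recipe 7, eskjor and xelnal make pelqor. [1 rule application]
morlam: eskjor + xelnal → pelqor (Recipe 7). pelqor + eskjor → qilwyn (Recipe 10). qilwyn → xanmar (Recipe 6). xanmar + pelqor + xelnal → dalnor (Recipe 12). dalnor + xanmar → morlam (Recipe 4). [5 rule applications]
pelqor needs fewer.

pelqor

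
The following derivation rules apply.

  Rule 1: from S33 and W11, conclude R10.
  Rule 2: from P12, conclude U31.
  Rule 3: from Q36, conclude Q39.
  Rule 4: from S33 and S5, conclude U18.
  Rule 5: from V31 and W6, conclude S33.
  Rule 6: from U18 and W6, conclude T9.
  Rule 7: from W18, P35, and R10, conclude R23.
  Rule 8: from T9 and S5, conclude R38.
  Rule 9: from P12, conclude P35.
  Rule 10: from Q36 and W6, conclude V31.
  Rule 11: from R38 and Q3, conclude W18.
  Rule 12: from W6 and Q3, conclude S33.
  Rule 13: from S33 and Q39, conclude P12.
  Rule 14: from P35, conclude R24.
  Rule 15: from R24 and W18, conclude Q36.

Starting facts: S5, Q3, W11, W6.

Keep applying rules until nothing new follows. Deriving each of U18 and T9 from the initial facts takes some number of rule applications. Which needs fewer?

U18

U18: W6 and Q3 hold, so S33 follows (Rule 12). From S33 and S5, Rule 4 gives U18. [2 rule applications]
T9: W6 and Q3 hold, so S33 follows (Rule 12). From S33 and S5, Rule 4 gives U18. From U18 and W6, Rule 6 gives T9. [3 rule applications]
U18 needs fewer.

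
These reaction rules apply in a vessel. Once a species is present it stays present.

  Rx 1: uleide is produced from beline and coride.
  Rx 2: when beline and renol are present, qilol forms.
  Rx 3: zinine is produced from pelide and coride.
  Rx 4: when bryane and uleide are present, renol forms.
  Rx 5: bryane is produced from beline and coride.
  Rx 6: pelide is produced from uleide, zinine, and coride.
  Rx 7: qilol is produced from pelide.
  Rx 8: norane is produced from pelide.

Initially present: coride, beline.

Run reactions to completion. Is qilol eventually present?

beline and coride present → uleide forms (Rx 1).
beline and coride present → bryane forms (Rx 5).
bryane and uleide present → renol forms (Rx 4).
beline and renol present → qilol forms (Rx 2).

Yes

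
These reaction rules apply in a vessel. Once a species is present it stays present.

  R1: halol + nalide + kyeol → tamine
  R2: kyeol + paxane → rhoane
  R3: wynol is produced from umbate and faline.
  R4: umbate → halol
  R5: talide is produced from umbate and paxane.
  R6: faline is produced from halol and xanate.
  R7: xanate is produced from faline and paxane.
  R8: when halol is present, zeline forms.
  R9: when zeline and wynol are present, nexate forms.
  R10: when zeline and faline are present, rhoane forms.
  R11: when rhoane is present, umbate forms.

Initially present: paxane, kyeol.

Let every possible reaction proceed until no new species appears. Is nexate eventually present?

No

nexate would need zeline and wynol (R9), but wynol never forms.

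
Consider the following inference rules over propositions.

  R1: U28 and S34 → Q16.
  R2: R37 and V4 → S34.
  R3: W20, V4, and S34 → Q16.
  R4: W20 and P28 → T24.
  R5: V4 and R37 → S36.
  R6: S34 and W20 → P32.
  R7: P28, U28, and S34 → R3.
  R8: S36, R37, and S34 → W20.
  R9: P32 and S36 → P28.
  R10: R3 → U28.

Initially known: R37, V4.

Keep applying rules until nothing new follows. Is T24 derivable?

Yes

R37 and V4 hold, so S34 follows (R2).
V4 and R37 hold, so S36 follows (R5).
From S36, R37, and S34, R8 gives W20.
From S34 and W20, R6 gives P32.
From P32 and S36, R9 gives P28.
W20 and P28 hold, so T24 follows (R4).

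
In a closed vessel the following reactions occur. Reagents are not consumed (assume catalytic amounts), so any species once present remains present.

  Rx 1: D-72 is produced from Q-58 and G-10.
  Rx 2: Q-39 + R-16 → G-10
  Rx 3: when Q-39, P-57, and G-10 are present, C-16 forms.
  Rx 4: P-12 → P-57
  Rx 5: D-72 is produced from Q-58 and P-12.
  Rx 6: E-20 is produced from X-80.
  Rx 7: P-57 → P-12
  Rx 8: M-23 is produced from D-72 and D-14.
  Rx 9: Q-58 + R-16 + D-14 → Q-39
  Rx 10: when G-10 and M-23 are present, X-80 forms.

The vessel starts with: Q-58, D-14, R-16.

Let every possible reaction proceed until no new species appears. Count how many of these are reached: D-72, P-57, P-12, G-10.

2

Q-58, R-16, and D-14 present → Q-39 forms (Rx 9).
Q-39 and R-16 present → G-10 forms (Rx 2).
Q-58 and G-10 present → D-72 forms (Rx 1).
D-72: reached.
P-57 would need P-12 (Rx 4), but P-12 never forms.
P-12 would need P-57 (Rx 7), but P-57 never forms.
G-10: reached.
Reached: D-72 and G-10 — 2 of the 4.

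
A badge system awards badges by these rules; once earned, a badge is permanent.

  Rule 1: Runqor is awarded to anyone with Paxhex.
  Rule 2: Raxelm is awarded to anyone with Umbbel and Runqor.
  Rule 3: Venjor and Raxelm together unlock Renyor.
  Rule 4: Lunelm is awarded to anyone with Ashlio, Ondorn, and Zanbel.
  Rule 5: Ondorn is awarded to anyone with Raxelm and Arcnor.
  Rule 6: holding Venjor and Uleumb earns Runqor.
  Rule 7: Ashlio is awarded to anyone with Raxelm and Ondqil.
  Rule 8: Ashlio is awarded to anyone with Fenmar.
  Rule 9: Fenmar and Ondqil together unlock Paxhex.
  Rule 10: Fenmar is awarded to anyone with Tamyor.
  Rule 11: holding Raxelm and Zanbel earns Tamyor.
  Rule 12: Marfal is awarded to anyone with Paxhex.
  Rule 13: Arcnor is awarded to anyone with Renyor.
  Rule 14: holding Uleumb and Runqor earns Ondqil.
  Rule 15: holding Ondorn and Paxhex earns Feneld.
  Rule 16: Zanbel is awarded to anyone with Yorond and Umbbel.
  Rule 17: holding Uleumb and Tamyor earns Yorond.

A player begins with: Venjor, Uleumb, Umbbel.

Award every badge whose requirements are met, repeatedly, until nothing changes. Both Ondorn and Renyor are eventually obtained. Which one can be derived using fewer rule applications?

Renyor: With Venjor and Uleumb, Runqor is earned (Rule 6). With Umbbel and Runqor, Raxelm is earned (Rule 2). With Venjor and Raxelm, Renyor is earned (Rule 3). [3 rule applications]
Ondorn: With Venjor and Uleumb, Runqor is earned (Rule 6). With Umbbel and Runqor, Raxelm is earned (Rule 2). With Venjor and Raxelm, Renyor is earned (Rule 3). With Renyor, Arcnor is earned (Rule 13). With Raxelm and Arcnor, Ondorn is earned (Rule 5). [5 rule applications]
Renyor needs fewer.

Renyor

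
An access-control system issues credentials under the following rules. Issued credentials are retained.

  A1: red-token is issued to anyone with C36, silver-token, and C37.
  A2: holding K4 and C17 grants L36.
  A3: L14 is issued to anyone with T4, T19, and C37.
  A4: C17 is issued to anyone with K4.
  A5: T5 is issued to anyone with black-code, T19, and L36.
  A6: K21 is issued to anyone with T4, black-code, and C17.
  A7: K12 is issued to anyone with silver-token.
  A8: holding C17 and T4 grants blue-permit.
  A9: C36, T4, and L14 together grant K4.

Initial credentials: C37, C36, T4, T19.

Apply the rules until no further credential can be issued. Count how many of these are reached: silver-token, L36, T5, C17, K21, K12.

Holding T4, T19, and C37 grants L14 (A3).
Holding C36, T4, and L14 grants K4 (A9).
Holding K4 grants C17 (A4).
Holding K4 and C17 grants L36 (A2).
No rule produces silver-token, and it is not given.
L36: reached.
T5 would need black-code, T19, and L36 (A5), but black-code is never granted.
C17: reached.
K21 would need T4, black-code, and C17 (A6), but black-code is never granted.
K12 would need silver-token (A7), but silver-token is never granted.
Reached: L36 and C17 — 2 of the 6.

2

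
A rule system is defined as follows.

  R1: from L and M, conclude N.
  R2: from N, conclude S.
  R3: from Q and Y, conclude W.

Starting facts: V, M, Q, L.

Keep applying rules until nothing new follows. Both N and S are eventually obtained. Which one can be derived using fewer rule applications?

N

N: From L and M, R1 gives N. [1 rule application]
S: L and M hold, so N follows (R1). From N, R2 gives S. [2 rule applications]
N needs fewer.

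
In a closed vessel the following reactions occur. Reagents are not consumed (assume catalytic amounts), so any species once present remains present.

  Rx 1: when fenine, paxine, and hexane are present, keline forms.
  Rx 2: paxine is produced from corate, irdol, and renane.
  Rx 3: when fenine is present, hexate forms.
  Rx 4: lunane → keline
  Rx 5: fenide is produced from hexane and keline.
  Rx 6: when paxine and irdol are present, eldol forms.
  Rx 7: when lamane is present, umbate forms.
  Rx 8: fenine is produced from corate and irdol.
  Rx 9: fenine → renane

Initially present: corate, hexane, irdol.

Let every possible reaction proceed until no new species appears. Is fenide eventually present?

corate and irdol present → fenine forms (Rx 8).
fenine present → renane forms (Rx 9).
corate, irdol, and renane present → paxine forms (Rx 2).
fenine, paxine, and hexane present → keline forms (Rx 1).
hexane and keline present → fenide forms (Rx 5).

Yes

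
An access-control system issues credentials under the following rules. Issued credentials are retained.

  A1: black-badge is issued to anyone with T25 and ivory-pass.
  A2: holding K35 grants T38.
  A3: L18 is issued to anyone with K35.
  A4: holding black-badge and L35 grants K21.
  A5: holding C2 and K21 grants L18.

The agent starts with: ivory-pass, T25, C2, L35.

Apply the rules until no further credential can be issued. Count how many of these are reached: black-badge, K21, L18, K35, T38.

3

Holding T25 and ivory-pass grants black-badge (A1).
Holding black-badge and L35 grants K21 (A4).
Holding C2 and K21 grants L18 (A5).
black-badge: reached.
K21: reached.
L18: reached.
No rule produces K35, and it is not given.
T38 would need K35 (A2), but K35 is never granted.
Reached: black-badge, K21, and L18 — 3 of the 5.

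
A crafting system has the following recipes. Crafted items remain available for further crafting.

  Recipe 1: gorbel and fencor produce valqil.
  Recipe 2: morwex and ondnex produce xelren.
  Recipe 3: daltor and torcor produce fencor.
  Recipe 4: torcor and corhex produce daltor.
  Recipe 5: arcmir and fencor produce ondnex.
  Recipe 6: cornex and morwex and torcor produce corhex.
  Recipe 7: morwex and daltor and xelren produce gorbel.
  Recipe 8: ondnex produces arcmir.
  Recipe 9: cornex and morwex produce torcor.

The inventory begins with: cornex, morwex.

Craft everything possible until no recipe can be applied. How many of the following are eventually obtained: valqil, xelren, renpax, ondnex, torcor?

cornex and morwex → torcor (Recipe 9).
valqil would need gorbel and fencor (Recipe 1), but gorbel is never obtained.
xelren would need morwex and ondnex (Recipe 2), but ondnex is never obtained.
No rule produces renpax, and it is not given.
ondnex would need arcmir and fencor (Recipe 5), but arcmir is never obtained.
torcor: reached.
Reached: torcor — 1 of the 5.

1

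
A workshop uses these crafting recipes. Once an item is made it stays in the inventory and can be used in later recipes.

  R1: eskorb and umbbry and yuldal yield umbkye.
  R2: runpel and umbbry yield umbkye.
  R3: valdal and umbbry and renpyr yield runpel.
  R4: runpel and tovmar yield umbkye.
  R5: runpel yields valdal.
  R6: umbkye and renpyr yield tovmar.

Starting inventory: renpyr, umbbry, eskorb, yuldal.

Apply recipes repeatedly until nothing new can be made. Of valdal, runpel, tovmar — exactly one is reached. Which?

Using R1, eskorb, umbbry, and yuldal make umbkye.
Using R6, umbkye and renpyr make tovmar.
runpel would need valdal, umbbry, and renpyr (R3), but valdal is never obtained. valdal would need runpel (R5), but runpel is never obtained.

tovmar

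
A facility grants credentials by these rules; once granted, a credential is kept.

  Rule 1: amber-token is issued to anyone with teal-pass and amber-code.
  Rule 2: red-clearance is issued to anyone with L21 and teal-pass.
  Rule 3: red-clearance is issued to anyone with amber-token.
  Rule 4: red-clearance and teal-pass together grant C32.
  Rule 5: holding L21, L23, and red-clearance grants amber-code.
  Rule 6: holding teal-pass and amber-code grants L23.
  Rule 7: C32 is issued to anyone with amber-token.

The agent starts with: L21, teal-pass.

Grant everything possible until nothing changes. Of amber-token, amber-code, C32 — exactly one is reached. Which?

Holding L21 and teal-pass grants red-clearance (Rule 2).
Holding red-clearance and teal-pass grants C32 (Rule 4).
amber-token would need teal-pass and amber-code (Rule 1), but amber-code is never granted. amber-code would need L21, L23, and red-clearance (Rule 5), but L23 is never granted.

C32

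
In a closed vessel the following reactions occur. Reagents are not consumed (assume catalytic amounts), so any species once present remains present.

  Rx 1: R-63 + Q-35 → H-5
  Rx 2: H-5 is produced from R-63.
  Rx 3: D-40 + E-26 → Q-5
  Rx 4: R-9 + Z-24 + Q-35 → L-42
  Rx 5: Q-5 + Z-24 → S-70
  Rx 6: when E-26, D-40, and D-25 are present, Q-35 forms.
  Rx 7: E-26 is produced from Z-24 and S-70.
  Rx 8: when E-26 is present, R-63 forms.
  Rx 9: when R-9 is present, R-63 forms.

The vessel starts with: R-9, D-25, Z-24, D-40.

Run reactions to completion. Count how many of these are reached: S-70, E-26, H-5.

1

R-9 present → R-63 forms (Rx 9).
R-63 present → H-5 forms (Rx 2).
S-70 would need Q-5 and Z-24 (Rx 5), but Q-5 never forms.
E-26 would need Z-24 and S-70 (Rx 7), but S-70 never forms.
H-5: reached.
Reached: H-5 — 1 of the 3.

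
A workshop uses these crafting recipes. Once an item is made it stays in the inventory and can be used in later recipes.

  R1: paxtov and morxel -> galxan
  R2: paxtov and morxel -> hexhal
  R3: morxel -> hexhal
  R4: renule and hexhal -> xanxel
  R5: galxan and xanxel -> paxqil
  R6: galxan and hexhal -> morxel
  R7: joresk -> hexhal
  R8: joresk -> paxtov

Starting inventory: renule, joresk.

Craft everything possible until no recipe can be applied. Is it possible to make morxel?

No

morxel would need galxan and hexhal (R6), but galxan is never obtained.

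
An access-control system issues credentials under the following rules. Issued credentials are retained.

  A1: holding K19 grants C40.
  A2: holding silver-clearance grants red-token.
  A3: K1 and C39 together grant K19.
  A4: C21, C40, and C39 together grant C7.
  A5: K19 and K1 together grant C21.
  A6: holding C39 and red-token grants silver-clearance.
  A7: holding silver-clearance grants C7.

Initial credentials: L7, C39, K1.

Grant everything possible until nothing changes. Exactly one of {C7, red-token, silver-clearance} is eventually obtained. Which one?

C7

Holding K1 and C39 grants K19 (A3).
Holding K19 and K1 grants C21 (A5).
Holding K19 grants C40 (A1).
Holding C21, C40, and C39 grants C7 (A4).
red-token would need silver-clearance (A2), but silver-clearance is never granted. silver-clearance would need C39 and red-token (A6), but red-token is never granted.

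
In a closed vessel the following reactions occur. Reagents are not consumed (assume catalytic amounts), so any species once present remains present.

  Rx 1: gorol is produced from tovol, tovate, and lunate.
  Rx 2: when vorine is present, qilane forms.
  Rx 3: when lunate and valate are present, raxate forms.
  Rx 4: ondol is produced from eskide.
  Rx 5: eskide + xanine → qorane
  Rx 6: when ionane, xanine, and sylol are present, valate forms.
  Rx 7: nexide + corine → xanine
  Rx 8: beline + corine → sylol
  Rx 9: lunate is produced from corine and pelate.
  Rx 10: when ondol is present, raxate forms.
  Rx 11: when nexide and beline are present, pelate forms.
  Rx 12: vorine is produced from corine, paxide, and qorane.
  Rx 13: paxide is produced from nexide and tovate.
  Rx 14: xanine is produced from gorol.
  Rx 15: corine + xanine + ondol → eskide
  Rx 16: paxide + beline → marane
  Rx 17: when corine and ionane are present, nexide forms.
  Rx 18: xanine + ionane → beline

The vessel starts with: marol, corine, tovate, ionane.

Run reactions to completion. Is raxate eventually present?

Yes

corine and ionane present → nexide forms (Rx 17).
nexide and corine present → xanine forms (Rx 7).
xanine and ionane present → beline forms (Rx 18).
nexide and beline present → pelate forms (Rx 11).
beline and corine present → sylol forms (Rx 8).
ionane, xanine, and sylol present → valate forms (Rx 6).
corine and pelate present → lunate forms (Rx 9).
lunate and valate present → raxate forms (Rx 3).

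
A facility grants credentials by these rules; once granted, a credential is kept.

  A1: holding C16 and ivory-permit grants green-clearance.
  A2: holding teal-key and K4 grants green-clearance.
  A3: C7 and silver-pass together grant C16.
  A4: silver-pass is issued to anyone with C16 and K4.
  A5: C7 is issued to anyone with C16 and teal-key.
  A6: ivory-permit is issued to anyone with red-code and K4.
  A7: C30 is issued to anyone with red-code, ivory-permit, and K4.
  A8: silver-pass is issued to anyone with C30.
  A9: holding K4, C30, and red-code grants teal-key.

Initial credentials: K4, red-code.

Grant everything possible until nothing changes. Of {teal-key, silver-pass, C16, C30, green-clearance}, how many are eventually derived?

4

Holding red-code and K4 grants ivory-permit (A6).
Holding red-code, ivory-permit, and K4 grants C30 (A7).
Holding K4, C30, and red-code grants teal-key (A9).
Holding C30 grants silver-pass (A8).
Holding teal-key and K4 grants green-clearance (A2).
teal-key: reached.
silver-pass: reached.
C16 would need C7 and silver-pass (A3), but C7 is never granted.
C30: reached.
green-clearance: reached.
Reached: teal-key, silver-pass, C30, and green-clearance — 4 of the 5.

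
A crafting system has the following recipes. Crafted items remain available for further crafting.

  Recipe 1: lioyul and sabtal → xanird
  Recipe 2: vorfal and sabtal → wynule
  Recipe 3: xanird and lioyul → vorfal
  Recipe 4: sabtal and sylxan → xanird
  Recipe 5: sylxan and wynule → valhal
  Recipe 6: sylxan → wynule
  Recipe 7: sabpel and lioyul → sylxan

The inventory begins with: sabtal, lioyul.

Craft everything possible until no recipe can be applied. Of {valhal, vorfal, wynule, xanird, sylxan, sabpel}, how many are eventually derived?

Using Recipe 1, lioyul and sabtal make xanird.
Using Recipe 3, xanird and lioyul make vorfal.
vorfal and sabtal → wynule (Recipe 2).
valhal would need sylxan and wynule (Recipe 5), but sylxan is never obtained.
vorfal: reached.
wynule: reached.
xanird: reached.
sylxan would need sabpel and lioyul (Recipe 7), but sabpel is never obtained.
No rule produces sabpel, and it is not given.
Reached: vorfal, wynule, and xanird — 3 of the 6.

3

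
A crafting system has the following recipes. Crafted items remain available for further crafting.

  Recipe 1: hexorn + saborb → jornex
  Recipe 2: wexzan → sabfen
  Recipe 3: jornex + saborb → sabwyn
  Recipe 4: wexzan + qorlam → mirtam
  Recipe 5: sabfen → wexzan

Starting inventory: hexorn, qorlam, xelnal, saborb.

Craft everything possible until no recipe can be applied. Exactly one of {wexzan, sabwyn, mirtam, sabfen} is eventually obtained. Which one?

Using Recipe 1, hexorn and saborb make jornex.
jornex + saborb → sabwyn (Recipe 3).
mirtam would need wexzan and qorlam (Recipe 4), but wexzan is never obtained. wexzan would need sabfen (Recipe 5), but sabfen is never obtained. sabfen would need wexzan (Recipe 2), but wexzan is never obtained.

sabwyn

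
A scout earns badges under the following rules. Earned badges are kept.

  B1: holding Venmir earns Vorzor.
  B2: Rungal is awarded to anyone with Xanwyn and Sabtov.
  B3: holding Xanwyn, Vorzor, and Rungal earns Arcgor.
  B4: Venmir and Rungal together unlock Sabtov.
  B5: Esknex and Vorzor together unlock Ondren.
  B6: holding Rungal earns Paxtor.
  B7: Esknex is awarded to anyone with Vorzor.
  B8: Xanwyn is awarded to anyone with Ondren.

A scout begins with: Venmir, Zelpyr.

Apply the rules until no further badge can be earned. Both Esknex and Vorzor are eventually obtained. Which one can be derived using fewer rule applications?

Vorzor: With Venmir, Vorzor is earned (B1). [1 rule application]
Esknex: With Venmir, Vorzor is earned (B1). With Vorzor, Esknex is earned (B7). [2 rule applications]
Vorzor needs fewer.

Vorzor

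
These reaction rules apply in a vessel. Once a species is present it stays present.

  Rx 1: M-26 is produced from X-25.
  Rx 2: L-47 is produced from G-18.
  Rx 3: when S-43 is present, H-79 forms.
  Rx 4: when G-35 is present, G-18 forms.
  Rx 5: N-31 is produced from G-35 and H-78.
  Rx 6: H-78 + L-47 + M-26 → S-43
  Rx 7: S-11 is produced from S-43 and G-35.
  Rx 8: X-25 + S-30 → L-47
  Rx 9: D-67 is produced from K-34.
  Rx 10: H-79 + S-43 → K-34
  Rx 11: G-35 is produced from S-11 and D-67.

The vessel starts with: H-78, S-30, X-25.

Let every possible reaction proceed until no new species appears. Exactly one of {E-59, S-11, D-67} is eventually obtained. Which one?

X-25 present → M-26 forms (Rx 1).
X-25 and S-30 present → L-47 forms (Rx 8).
H-78, L-47, and M-26 present → S-43 forms (Rx 6).
S-43 present → H-79 forms (Rx 3).
H-79 and S-43 present → K-34 forms (Rx 10).
K-34 present → D-67 forms (Rx 9).
No rule produces E-59, and it is not given. S-11 would need S-43 and G-35 (Rx 7), but G-35 never forms.

D-67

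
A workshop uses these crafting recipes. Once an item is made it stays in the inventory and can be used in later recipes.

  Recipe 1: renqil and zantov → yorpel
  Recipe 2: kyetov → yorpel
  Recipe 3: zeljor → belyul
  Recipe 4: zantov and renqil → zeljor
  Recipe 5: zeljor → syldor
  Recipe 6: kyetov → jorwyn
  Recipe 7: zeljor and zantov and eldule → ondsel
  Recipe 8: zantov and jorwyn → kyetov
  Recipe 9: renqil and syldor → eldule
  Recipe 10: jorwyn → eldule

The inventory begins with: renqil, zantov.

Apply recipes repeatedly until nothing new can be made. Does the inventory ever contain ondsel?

Yes

zantov and renqil → zeljor (Recipe 4).
Using Recipe 5, zeljor makes syldor.
renqil and syldor → eldule (Recipe 9).
zeljor and zantov and eldule → ondsel (Recipe 7).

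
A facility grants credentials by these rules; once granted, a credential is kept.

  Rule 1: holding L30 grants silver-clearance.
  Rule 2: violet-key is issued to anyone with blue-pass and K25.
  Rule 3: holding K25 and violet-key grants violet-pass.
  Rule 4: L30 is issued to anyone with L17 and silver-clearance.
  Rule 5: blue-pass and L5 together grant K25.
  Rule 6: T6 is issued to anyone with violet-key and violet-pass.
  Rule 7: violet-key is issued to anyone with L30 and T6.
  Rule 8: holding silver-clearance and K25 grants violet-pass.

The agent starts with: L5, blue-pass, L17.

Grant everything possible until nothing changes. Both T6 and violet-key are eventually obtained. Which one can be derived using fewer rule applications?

violet-key: Holding blue-pass and L5 grants K25 (Rule 5). Holding blue-pass and K25 grants violet-key (Rule 2). [2 rule applications]
T6: Holding blue-pass and L5 grants K25 (Rule 5). Holding blue-pass and K25 grants violet-key (Rule 2). Holding K25 and violet-key grants violet-pass (Rule 3). Holding violet-key and violet-pass grants T6 (Rule 6). [4 rule applications]
violet-key needs fewer.

violet-key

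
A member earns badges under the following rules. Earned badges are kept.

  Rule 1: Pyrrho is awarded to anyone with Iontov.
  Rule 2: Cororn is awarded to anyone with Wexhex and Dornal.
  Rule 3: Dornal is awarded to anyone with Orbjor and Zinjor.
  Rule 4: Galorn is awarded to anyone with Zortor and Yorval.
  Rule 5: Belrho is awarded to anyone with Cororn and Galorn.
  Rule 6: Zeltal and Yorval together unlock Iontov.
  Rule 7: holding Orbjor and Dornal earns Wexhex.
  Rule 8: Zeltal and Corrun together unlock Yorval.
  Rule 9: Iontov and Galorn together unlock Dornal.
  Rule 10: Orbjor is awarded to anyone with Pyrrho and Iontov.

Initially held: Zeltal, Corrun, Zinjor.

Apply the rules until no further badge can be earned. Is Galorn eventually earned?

Galorn would need Zortor and Yorval (Rule 4), but Zortor is never earned.

No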